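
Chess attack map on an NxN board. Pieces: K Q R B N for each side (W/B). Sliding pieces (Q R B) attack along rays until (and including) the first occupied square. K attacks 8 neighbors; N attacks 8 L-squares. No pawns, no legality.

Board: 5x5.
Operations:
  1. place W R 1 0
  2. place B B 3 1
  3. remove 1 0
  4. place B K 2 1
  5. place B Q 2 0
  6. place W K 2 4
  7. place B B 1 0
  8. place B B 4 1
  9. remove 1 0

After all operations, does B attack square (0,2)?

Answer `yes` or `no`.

Op 1: place WR@(1,0)
Op 2: place BB@(3,1)
Op 3: remove (1,0)
Op 4: place BK@(2,1)
Op 5: place BQ@(2,0)
Op 6: place WK@(2,4)
Op 7: place BB@(1,0)
Op 8: place BB@(4,1)
Op 9: remove (1,0)
Per-piece attacks for B:
  BQ@(2,0): attacks (2,1) (3,0) (4,0) (1,0) (0,0) (3,1) (1,1) (0,2) [ray(0,1) blocked at (2,1); ray(1,1) blocked at (3,1)]
  BK@(2,1): attacks (2,2) (2,0) (3,1) (1,1) (3,2) (3,0) (1,2) (1,0)
  BB@(3,1): attacks (4,2) (4,0) (2,2) (1,3) (0,4) (2,0) [ray(-1,-1) blocked at (2,0)]
  BB@(4,1): attacks (3,2) (2,3) (1,4) (3,0)
B attacks (0,2): yes

Answer: yes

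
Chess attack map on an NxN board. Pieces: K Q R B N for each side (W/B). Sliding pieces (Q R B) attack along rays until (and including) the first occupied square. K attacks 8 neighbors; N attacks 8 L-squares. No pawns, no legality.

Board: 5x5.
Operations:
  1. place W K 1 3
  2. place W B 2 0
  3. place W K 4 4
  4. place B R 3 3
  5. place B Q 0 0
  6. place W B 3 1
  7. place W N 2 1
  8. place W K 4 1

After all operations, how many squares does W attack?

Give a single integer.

Op 1: place WK@(1,3)
Op 2: place WB@(2,0)
Op 3: place WK@(4,4)
Op 4: place BR@(3,3)
Op 5: place BQ@(0,0)
Op 6: place WB@(3,1)
Op 7: place WN@(2,1)
Op 8: place WK@(4,1)
Per-piece attacks for W:
  WK@(1,3): attacks (1,4) (1,2) (2,3) (0,3) (2,4) (2,2) (0,4) (0,2)
  WB@(2,0): attacks (3,1) (1,1) (0,2) [ray(1,1) blocked at (3,1)]
  WN@(2,1): attacks (3,3) (4,2) (1,3) (0,2) (4,0) (0,0)
  WB@(3,1): attacks (4,2) (4,0) (2,2) (1,3) (2,0) [ray(-1,1) blocked at (1,3); ray(-1,-1) blocked at (2,0)]
  WK@(4,1): attacks (4,2) (4,0) (3,1) (3,2) (3,0)
  WK@(4,4): attacks (4,3) (3,4) (3,3)
Union (20 distinct): (0,0) (0,2) (0,3) (0,4) (1,1) (1,2) (1,3) (1,4) (2,0) (2,2) (2,3) (2,4) (3,0) (3,1) (3,2) (3,3) (3,4) (4,0) (4,2) (4,3)

Answer: 20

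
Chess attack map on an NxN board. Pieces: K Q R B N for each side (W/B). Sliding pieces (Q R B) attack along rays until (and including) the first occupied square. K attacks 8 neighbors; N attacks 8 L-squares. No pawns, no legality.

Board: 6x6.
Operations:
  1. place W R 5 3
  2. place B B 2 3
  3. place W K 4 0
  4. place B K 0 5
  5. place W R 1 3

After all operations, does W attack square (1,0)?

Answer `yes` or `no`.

Op 1: place WR@(5,3)
Op 2: place BB@(2,3)
Op 3: place WK@(4,0)
Op 4: place BK@(0,5)
Op 5: place WR@(1,3)
Per-piece attacks for W:
  WR@(1,3): attacks (1,4) (1,5) (1,2) (1,1) (1,0) (2,3) (0,3) [ray(1,0) blocked at (2,3)]
  WK@(4,0): attacks (4,1) (5,0) (3,0) (5,1) (3,1)
  WR@(5,3): attacks (5,4) (5,5) (5,2) (5,1) (5,0) (4,3) (3,3) (2,3) [ray(-1,0) blocked at (2,3)]
W attacks (1,0): yes

Answer: yes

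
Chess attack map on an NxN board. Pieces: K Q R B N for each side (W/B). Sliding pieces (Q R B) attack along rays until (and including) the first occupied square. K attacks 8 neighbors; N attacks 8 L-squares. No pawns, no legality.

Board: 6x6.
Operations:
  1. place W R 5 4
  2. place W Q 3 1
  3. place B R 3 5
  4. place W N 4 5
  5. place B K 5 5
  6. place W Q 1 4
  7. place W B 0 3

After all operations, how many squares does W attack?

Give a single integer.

Op 1: place WR@(5,4)
Op 2: place WQ@(3,1)
Op 3: place BR@(3,5)
Op 4: place WN@(4,5)
Op 5: place BK@(5,5)
Op 6: place WQ@(1,4)
Op 7: place WB@(0,3)
Per-piece attacks for W:
  WB@(0,3): attacks (1,4) (1,2) (2,1) (3,0) [ray(1,1) blocked at (1,4)]
  WQ@(1,4): attacks (1,5) (1,3) (1,2) (1,1) (1,0) (2,4) (3,4) (4,4) (5,4) (0,4) (2,5) (2,3) (3,2) (4,1) (5,0) (0,5) (0,3) [ray(1,0) blocked at (5,4); ray(-1,-1) blocked at (0,3)]
  WQ@(3,1): attacks (3,2) (3,3) (3,4) (3,5) (3,0) (4,1) (5,1) (2,1) (1,1) (0,1) (4,2) (5,3) (4,0) (2,2) (1,3) (0,4) (2,0) [ray(0,1) blocked at (3,5)]
  WN@(4,5): attacks (5,3) (3,3) (2,4)
  WR@(5,4): attacks (5,5) (5,3) (5,2) (5,1) (5,0) (4,4) (3,4) (2,4) (1,4) [ray(0,1) blocked at (5,5); ray(-1,0) blocked at (1,4)]
Union (31 distinct): (0,1) (0,3) (0,4) (0,5) (1,0) (1,1) (1,2) (1,3) (1,4) (1,5) (2,0) (2,1) (2,2) (2,3) (2,4) (2,5) (3,0) (3,2) (3,3) (3,4) (3,5) (4,0) (4,1) (4,2) (4,4) (5,0) (5,1) (5,2) (5,3) (5,4) (5,5)

Answer: 31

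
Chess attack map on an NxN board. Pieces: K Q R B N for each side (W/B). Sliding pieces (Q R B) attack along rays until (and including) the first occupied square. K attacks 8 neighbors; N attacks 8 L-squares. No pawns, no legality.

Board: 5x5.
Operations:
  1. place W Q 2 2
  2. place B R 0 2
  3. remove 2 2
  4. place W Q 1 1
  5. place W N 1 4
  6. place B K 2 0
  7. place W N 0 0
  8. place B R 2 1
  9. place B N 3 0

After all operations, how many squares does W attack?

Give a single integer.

Answer: 12

Derivation:
Op 1: place WQ@(2,2)
Op 2: place BR@(0,2)
Op 3: remove (2,2)
Op 4: place WQ@(1,1)
Op 5: place WN@(1,4)
Op 6: place BK@(2,0)
Op 7: place WN@(0,0)
Op 8: place BR@(2,1)
Op 9: place BN@(3,0)
Per-piece attacks for W:
  WN@(0,0): attacks (1,2) (2,1)
  WQ@(1,1): attacks (1,2) (1,3) (1,4) (1,0) (2,1) (0,1) (2,2) (3,3) (4,4) (2,0) (0,2) (0,0) [ray(0,1) blocked at (1,4); ray(1,0) blocked at (2,1); ray(1,-1) blocked at (2,0); ray(-1,1) blocked at (0,2); ray(-1,-1) blocked at (0,0)]
  WN@(1,4): attacks (2,2) (3,3) (0,2)
Union (12 distinct): (0,0) (0,1) (0,2) (1,0) (1,2) (1,3) (1,4) (2,0) (2,1) (2,2) (3,3) (4,4)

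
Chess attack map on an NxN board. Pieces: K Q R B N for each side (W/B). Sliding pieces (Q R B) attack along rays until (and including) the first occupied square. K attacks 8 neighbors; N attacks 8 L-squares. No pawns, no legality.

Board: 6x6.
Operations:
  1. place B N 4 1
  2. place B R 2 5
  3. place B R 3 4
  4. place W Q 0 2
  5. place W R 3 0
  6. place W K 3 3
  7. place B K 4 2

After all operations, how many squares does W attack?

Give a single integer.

Answer: 23

Derivation:
Op 1: place BN@(4,1)
Op 2: place BR@(2,5)
Op 3: place BR@(3,4)
Op 4: place WQ@(0,2)
Op 5: place WR@(3,0)
Op 6: place WK@(3,3)
Op 7: place BK@(4,2)
Per-piece attacks for W:
  WQ@(0,2): attacks (0,3) (0,4) (0,5) (0,1) (0,0) (1,2) (2,2) (3,2) (4,2) (1,3) (2,4) (3,5) (1,1) (2,0) [ray(1,0) blocked at (4,2)]
  WR@(3,0): attacks (3,1) (3,2) (3,3) (4,0) (5,0) (2,0) (1,0) (0,0) [ray(0,1) blocked at (3,3)]
  WK@(3,3): attacks (3,4) (3,2) (4,3) (2,3) (4,4) (4,2) (2,4) (2,2)
Union (23 distinct): (0,0) (0,1) (0,3) (0,4) (0,5) (1,0) (1,1) (1,2) (1,3) (2,0) (2,2) (2,3) (2,4) (3,1) (3,2) (3,3) (3,4) (3,5) (4,0) (4,2) (4,3) (4,4) (5,0)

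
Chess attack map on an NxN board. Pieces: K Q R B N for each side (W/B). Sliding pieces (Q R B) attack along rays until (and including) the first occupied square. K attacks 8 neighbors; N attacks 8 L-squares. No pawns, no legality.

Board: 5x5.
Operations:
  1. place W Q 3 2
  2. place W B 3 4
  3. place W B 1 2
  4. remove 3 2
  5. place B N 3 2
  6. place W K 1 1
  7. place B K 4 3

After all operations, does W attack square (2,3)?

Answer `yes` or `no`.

Op 1: place WQ@(3,2)
Op 2: place WB@(3,4)
Op 3: place WB@(1,2)
Op 4: remove (3,2)
Op 5: place BN@(3,2)
Op 6: place WK@(1,1)
Op 7: place BK@(4,3)
Per-piece attacks for W:
  WK@(1,1): attacks (1,2) (1,0) (2,1) (0,1) (2,2) (2,0) (0,2) (0,0)
  WB@(1,2): attacks (2,3) (3,4) (2,1) (3,0) (0,3) (0,1) [ray(1,1) blocked at (3,4)]
  WB@(3,4): attacks (4,3) (2,3) (1,2) [ray(1,-1) blocked at (4,3); ray(-1,-1) blocked at (1,2)]
W attacks (2,3): yes

Answer: yes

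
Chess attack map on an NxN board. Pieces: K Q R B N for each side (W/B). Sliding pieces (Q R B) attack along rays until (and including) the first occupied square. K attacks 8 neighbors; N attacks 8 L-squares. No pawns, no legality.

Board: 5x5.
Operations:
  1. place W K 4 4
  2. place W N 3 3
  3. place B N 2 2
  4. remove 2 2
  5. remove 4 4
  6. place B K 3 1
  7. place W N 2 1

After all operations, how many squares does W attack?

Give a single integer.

Op 1: place WK@(4,4)
Op 2: place WN@(3,3)
Op 3: place BN@(2,2)
Op 4: remove (2,2)
Op 5: remove (4,4)
Op 6: place BK@(3,1)
Op 7: place WN@(2,1)
Per-piece attacks for W:
  WN@(2,1): attacks (3,3) (4,2) (1,3) (0,2) (4,0) (0,0)
  WN@(3,3): attacks (1,4) (4,1) (2,1) (1,2)
Union (10 distinct): (0,0) (0,2) (1,2) (1,3) (1,4) (2,1) (3,3) (4,0) (4,1) (4,2)

Answer: 10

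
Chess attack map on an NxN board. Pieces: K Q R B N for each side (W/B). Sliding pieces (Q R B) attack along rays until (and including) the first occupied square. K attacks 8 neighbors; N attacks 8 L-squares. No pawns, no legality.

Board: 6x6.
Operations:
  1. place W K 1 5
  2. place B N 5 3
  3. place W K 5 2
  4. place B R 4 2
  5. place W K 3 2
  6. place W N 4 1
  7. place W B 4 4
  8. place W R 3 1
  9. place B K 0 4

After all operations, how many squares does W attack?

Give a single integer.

Answer: 23

Derivation:
Op 1: place WK@(1,5)
Op 2: place BN@(5,3)
Op 3: place WK@(5,2)
Op 4: place BR@(4,2)
Op 5: place WK@(3,2)
Op 6: place WN@(4,1)
Op 7: place WB@(4,4)
Op 8: place WR@(3,1)
Op 9: place BK@(0,4)
Per-piece attacks for W:
  WK@(1,5): attacks (1,4) (2,5) (0,5) (2,4) (0,4)
  WR@(3,1): attacks (3,2) (3,0) (4,1) (2,1) (1,1) (0,1) [ray(0,1) blocked at (3,2); ray(1,0) blocked at (4,1)]
  WK@(3,2): attacks (3,3) (3,1) (4,2) (2,2) (4,3) (4,1) (2,3) (2,1)
  WN@(4,1): attacks (5,3) (3,3) (2,2) (2,0)
  WB@(4,4): attacks (5,5) (5,3) (3,5) (3,3) (2,2) (1,1) (0,0) [ray(1,-1) blocked at (5,3)]
  WK@(5,2): attacks (5,3) (5,1) (4,2) (4,3) (4,1)
Union (23 distinct): (0,0) (0,1) (0,4) (0,5) (1,1) (1,4) (2,0) (2,1) (2,2) (2,3) (2,4) (2,5) (3,0) (3,1) (3,2) (3,3) (3,5) (4,1) (4,2) (4,3) (5,1) (5,3) (5,5)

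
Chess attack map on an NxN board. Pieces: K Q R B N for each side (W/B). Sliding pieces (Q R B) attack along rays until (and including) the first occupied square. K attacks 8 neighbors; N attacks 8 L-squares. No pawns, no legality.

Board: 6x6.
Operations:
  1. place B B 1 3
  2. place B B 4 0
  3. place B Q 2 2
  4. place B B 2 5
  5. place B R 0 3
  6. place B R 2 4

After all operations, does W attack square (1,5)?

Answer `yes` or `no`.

Op 1: place BB@(1,3)
Op 2: place BB@(4,0)
Op 3: place BQ@(2,2)
Op 4: place BB@(2,5)
Op 5: place BR@(0,3)
Op 6: place BR@(2,4)
Per-piece attacks for W:
W attacks (1,5): no

Answer: no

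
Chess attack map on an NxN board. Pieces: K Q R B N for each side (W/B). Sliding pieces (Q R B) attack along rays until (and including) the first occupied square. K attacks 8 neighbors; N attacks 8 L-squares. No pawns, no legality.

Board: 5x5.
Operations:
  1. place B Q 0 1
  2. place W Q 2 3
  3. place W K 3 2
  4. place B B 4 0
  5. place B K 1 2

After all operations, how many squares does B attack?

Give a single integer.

Answer: 14

Derivation:
Op 1: place BQ@(0,1)
Op 2: place WQ@(2,3)
Op 3: place WK@(3,2)
Op 4: place BB@(4,0)
Op 5: place BK@(1,2)
Per-piece attacks for B:
  BQ@(0,1): attacks (0,2) (0,3) (0,4) (0,0) (1,1) (2,1) (3,1) (4,1) (1,2) (1,0) [ray(1,1) blocked at (1,2)]
  BK@(1,2): attacks (1,3) (1,1) (2,2) (0,2) (2,3) (2,1) (0,3) (0,1)
  BB@(4,0): attacks (3,1) (2,2) (1,3) (0,4)
Union (14 distinct): (0,0) (0,1) (0,2) (0,3) (0,4) (1,0) (1,1) (1,2) (1,3) (2,1) (2,2) (2,3) (3,1) (4,1)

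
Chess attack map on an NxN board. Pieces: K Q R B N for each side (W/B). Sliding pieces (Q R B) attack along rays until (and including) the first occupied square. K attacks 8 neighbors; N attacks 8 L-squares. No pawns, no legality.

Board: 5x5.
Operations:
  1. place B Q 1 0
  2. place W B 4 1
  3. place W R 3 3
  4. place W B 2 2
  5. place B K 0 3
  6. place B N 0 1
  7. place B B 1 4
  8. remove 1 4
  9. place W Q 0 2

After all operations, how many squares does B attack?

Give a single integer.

Answer: 15

Derivation:
Op 1: place BQ@(1,0)
Op 2: place WB@(4,1)
Op 3: place WR@(3,3)
Op 4: place WB@(2,2)
Op 5: place BK@(0,3)
Op 6: place BN@(0,1)
Op 7: place BB@(1,4)
Op 8: remove (1,4)
Op 9: place WQ@(0,2)
Per-piece attacks for B:
  BN@(0,1): attacks (1,3) (2,2) (2,0)
  BK@(0,3): attacks (0,4) (0,2) (1,3) (1,4) (1,2)
  BQ@(1,0): attacks (1,1) (1,2) (1,3) (1,4) (2,0) (3,0) (4,0) (0,0) (2,1) (3,2) (4,3) (0,1) [ray(-1,1) blocked at (0,1)]
Union (15 distinct): (0,0) (0,1) (0,2) (0,4) (1,1) (1,2) (1,3) (1,4) (2,0) (2,1) (2,2) (3,0) (3,2) (4,0) (4,3)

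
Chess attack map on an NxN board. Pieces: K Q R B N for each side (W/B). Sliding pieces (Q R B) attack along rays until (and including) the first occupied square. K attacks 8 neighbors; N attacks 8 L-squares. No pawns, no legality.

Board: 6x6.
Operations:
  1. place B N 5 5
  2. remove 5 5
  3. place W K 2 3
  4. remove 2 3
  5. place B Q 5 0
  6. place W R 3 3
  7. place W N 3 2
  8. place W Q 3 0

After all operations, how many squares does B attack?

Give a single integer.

Answer: 9

Derivation:
Op 1: place BN@(5,5)
Op 2: remove (5,5)
Op 3: place WK@(2,3)
Op 4: remove (2,3)
Op 5: place BQ@(5,0)
Op 6: place WR@(3,3)
Op 7: place WN@(3,2)
Op 8: place WQ@(3,0)
Per-piece attacks for B:
  BQ@(5,0): attacks (5,1) (5,2) (5,3) (5,4) (5,5) (4,0) (3,0) (4,1) (3,2) [ray(-1,0) blocked at (3,0); ray(-1,1) blocked at (3,2)]
Union (9 distinct): (3,0) (3,2) (4,0) (4,1) (5,1) (5,2) (5,3) (5,4) (5,5)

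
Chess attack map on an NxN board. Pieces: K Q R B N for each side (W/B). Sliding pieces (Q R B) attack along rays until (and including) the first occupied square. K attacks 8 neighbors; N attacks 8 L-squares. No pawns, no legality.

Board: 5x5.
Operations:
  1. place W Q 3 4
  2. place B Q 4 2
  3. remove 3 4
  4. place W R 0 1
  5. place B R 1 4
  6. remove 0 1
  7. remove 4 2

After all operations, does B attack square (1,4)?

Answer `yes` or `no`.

Op 1: place WQ@(3,4)
Op 2: place BQ@(4,2)
Op 3: remove (3,4)
Op 4: place WR@(0,1)
Op 5: place BR@(1,4)
Op 6: remove (0,1)
Op 7: remove (4,2)
Per-piece attacks for B:
  BR@(1,4): attacks (1,3) (1,2) (1,1) (1,0) (2,4) (3,4) (4,4) (0,4)
B attacks (1,4): no

Answer: no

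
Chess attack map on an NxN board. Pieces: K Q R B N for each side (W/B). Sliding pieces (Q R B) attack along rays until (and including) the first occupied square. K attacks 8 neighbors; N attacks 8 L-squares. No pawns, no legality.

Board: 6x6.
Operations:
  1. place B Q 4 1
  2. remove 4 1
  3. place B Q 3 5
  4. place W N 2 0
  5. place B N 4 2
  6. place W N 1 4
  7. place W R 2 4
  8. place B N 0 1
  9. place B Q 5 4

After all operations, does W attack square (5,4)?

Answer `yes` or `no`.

Answer: yes

Derivation:
Op 1: place BQ@(4,1)
Op 2: remove (4,1)
Op 3: place BQ@(3,5)
Op 4: place WN@(2,0)
Op 5: place BN@(4,2)
Op 6: place WN@(1,4)
Op 7: place WR@(2,4)
Op 8: place BN@(0,1)
Op 9: place BQ@(5,4)
Per-piece attacks for W:
  WN@(1,4): attacks (3,5) (2,2) (3,3) (0,2)
  WN@(2,0): attacks (3,2) (4,1) (1,2) (0,1)
  WR@(2,4): attacks (2,5) (2,3) (2,2) (2,1) (2,0) (3,4) (4,4) (5,4) (1,4) [ray(0,-1) blocked at (2,0); ray(1,0) blocked at (5,4); ray(-1,0) blocked at (1,4)]
W attacks (5,4): yes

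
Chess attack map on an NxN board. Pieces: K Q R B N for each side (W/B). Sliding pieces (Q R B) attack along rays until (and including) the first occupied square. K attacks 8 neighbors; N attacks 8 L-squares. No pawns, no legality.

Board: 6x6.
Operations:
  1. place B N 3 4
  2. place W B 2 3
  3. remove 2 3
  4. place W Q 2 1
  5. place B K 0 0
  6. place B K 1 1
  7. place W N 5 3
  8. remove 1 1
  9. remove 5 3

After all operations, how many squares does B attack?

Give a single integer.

Op 1: place BN@(3,4)
Op 2: place WB@(2,3)
Op 3: remove (2,3)
Op 4: place WQ@(2,1)
Op 5: place BK@(0,0)
Op 6: place BK@(1,1)
Op 7: place WN@(5,3)
Op 8: remove (1,1)
Op 9: remove (5,3)
Per-piece attacks for B:
  BK@(0,0): attacks (0,1) (1,0) (1,1)
  BN@(3,4): attacks (5,5) (1,5) (4,2) (5,3) (2,2) (1,3)
Union (9 distinct): (0,1) (1,0) (1,1) (1,3) (1,5) (2,2) (4,2) (5,3) (5,5)

Answer: 9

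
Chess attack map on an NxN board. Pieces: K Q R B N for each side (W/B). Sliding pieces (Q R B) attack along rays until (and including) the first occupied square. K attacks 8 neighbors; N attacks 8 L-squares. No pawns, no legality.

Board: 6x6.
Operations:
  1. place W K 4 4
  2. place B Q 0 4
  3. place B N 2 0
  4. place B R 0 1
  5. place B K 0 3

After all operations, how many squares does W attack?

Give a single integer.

Answer: 8

Derivation:
Op 1: place WK@(4,4)
Op 2: place BQ@(0,4)
Op 3: place BN@(2,0)
Op 4: place BR@(0,1)
Op 5: place BK@(0,3)
Per-piece attacks for W:
  WK@(4,4): attacks (4,5) (4,3) (5,4) (3,4) (5,5) (5,3) (3,5) (3,3)
Union (8 distinct): (3,3) (3,4) (3,5) (4,3) (4,5) (5,3) (5,4) (5,5)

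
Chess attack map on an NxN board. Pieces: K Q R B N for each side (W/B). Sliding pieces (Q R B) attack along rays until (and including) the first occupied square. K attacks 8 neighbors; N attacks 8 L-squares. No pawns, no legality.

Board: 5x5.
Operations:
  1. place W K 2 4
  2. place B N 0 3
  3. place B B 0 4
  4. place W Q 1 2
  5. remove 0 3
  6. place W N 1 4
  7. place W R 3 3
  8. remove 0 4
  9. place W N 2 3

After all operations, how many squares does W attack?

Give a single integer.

Op 1: place WK@(2,4)
Op 2: place BN@(0,3)
Op 3: place BB@(0,4)
Op 4: place WQ@(1,2)
Op 5: remove (0,3)
Op 6: place WN@(1,4)
Op 7: place WR@(3,3)
Op 8: remove (0,4)
Op 9: place WN@(2,3)
Per-piece attacks for W:
  WQ@(1,2): attacks (1,3) (1,4) (1,1) (1,0) (2,2) (3,2) (4,2) (0,2) (2,3) (2,1) (3,0) (0,3) (0,1) [ray(0,1) blocked at (1,4); ray(1,1) blocked at (2,3)]
  WN@(1,4): attacks (2,2) (3,3) (0,2)
  WN@(2,3): attacks (4,4) (0,4) (3,1) (4,2) (1,1) (0,2)
  WK@(2,4): attacks (2,3) (3,4) (1,4) (3,3) (1,3)
  WR@(3,3): attacks (3,4) (3,2) (3,1) (3,0) (4,3) (2,3) [ray(-1,0) blocked at (2,3)]
Union (19 distinct): (0,1) (0,2) (0,3) (0,4) (1,0) (1,1) (1,3) (1,4) (2,1) (2,2) (2,3) (3,0) (3,1) (3,2) (3,3) (3,4) (4,2) (4,3) (4,4)

Answer: 19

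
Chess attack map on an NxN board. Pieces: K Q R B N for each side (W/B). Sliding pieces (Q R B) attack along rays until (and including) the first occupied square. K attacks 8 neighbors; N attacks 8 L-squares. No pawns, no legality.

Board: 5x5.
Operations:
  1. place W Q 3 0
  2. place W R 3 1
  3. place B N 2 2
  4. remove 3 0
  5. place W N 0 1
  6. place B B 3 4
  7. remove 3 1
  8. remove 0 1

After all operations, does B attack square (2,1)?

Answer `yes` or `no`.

Op 1: place WQ@(3,0)
Op 2: place WR@(3,1)
Op 3: place BN@(2,2)
Op 4: remove (3,0)
Op 5: place WN@(0,1)
Op 6: place BB@(3,4)
Op 7: remove (3,1)
Op 8: remove (0,1)
Per-piece attacks for B:
  BN@(2,2): attacks (3,4) (4,3) (1,4) (0,3) (3,0) (4,1) (1,0) (0,1)
  BB@(3,4): attacks (4,3) (2,3) (1,2) (0,1)
B attacks (2,1): no

Answer: no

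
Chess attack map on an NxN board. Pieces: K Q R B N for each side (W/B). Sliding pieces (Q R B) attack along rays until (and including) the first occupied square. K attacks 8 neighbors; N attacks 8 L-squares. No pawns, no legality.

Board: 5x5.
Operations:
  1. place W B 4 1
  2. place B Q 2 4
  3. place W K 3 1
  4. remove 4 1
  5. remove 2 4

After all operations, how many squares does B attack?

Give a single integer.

Op 1: place WB@(4,1)
Op 2: place BQ@(2,4)
Op 3: place WK@(3,1)
Op 4: remove (4,1)
Op 5: remove (2,4)
Per-piece attacks for B:
Union (0 distinct): (none)

Answer: 0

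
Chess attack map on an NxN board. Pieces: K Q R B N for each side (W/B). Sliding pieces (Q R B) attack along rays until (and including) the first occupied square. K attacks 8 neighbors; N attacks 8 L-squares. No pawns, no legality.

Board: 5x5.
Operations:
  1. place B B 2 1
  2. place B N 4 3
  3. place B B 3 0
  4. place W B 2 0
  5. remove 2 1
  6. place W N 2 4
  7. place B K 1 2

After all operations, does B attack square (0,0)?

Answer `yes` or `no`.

Op 1: place BB@(2,1)
Op 2: place BN@(4,3)
Op 3: place BB@(3,0)
Op 4: place WB@(2,0)
Op 5: remove (2,1)
Op 6: place WN@(2,4)
Op 7: place BK@(1,2)
Per-piece attacks for B:
  BK@(1,2): attacks (1,3) (1,1) (2,2) (0,2) (2,3) (2,1) (0,3) (0,1)
  BB@(3,0): attacks (4,1) (2,1) (1,2) [ray(-1,1) blocked at (1,2)]
  BN@(4,3): attacks (2,4) (3,1) (2,2)
B attacks (0,0): no

Answer: no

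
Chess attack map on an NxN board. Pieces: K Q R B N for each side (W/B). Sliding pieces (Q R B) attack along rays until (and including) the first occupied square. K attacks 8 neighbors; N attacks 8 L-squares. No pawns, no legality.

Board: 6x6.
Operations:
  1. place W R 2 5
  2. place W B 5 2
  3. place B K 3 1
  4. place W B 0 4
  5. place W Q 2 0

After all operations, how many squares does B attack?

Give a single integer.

Answer: 8

Derivation:
Op 1: place WR@(2,5)
Op 2: place WB@(5,2)
Op 3: place BK@(3,1)
Op 4: place WB@(0,4)
Op 5: place WQ@(2,0)
Per-piece attacks for B:
  BK@(3,1): attacks (3,2) (3,0) (4,1) (2,1) (4,2) (4,0) (2,2) (2,0)
Union (8 distinct): (2,0) (2,1) (2,2) (3,0) (3,2) (4,0) (4,1) (4,2)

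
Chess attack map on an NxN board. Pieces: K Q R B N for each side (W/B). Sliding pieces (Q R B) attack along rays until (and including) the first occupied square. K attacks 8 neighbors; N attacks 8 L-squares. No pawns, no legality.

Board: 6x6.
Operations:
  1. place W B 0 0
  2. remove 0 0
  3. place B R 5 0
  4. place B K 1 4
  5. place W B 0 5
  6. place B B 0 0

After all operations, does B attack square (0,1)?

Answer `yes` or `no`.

Answer: no

Derivation:
Op 1: place WB@(0,0)
Op 2: remove (0,0)
Op 3: place BR@(5,0)
Op 4: place BK@(1,4)
Op 5: place WB@(0,5)
Op 6: place BB@(0,0)
Per-piece attacks for B:
  BB@(0,0): attacks (1,1) (2,2) (3,3) (4,4) (5,5)
  BK@(1,4): attacks (1,5) (1,3) (2,4) (0,4) (2,5) (2,3) (0,5) (0,3)
  BR@(5,0): attacks (5,1) (5,2) (5,3) (5,4) (5,5) (4,0) (3,0) (2,0) (1,0) (0,0) [ray(-1,0) blocked at (0,0)]
B attacks (0,1): no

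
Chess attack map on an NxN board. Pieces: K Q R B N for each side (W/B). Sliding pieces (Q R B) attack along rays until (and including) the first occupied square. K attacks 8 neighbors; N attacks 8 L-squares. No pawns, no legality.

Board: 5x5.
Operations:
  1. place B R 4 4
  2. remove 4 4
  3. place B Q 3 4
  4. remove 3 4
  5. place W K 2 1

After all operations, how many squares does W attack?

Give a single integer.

Op 1: place BR@(4,4)
Op 2: remove (4,4)
Op 3: place BQ@(3,4)
Op 4: remove (3,4)
Op 5: place WK@(2,1)
Per-piece attacks for W:
  WK@(2,1): attacks (2,2) (2,0) (3,1) (1,1) (3,2) (3,0) (1,2) (1,0)
Union (8 distinct): (1,0) (1,1) (1,2) (2,0) (2,2) (3,0) (3,1) (3,2)

Answer: 8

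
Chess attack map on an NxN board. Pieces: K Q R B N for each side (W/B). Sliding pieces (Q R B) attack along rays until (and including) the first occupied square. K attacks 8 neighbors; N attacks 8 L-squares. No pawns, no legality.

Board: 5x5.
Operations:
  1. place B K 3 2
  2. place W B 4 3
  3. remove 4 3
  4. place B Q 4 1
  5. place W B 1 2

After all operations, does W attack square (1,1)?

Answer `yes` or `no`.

Op 1: place BK@(3,2)
Op 2: place WB@(4,3)
Op 3: remove (4,3)
Op 4: place BQ@(4,1)
Op 5: place WB@(1,2)
Per-piece attacks for W:
  WB@(1,2): attacks (2,3) (3,4) (2,1) (3,0) (0,3) (0,1)
W attacks (1,1): no

Answer: no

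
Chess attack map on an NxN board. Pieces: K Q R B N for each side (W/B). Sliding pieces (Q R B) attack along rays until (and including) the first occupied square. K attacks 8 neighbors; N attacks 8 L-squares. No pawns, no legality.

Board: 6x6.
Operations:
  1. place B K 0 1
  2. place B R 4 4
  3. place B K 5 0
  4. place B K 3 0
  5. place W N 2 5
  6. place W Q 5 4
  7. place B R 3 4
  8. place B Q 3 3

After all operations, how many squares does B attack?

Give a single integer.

Answer: 30

Derivation:
Op 1: place BK@(0,1)
Op 2: place BR@(4,4)
Op 3: place BK@(5,0)
Op 4: place BK@(3,0)
Op 5: place WN@(2,5)
Op 6: place WQ@(5,4)
Op 7: place BR@(3,4)
Op 8: place BQ@(3,3)
Per-piece attacks for B:
  BK@(0,1): attacks (0,2) (0,0) (1,1) (1,2) (1,0)
  BK@(3,0): attacks (3,1) (4,0) (2,0) (4,1) (2,1)
  BQ@(3,3): attacks (3,4) (3,2) (3,1) (3,0) (4,3) (5,3) (2,3) (1,3) (0,3) (4,4) (4,2) (5,1) (2,4) (1,5) (2,2) (1,1) (0,0) [ray(0,1) blocked at (3,4); ray(0,-1) blocked at (3,0); ray(1,1) blocked at (4,4)]
  BR@(3,4): attacks (3,5) (3,3) (4,4) (2,4) (1,4) (0,4) [ray(0,-1) blocked at (3,3); ray(1,0) blocked at (4,4)]
  BR@(4,4): attacks (4,5) (4,3) (4,2) (4,1) (4,0) (5,4) (3,4) [ray(1,0) blocked at (5,4); ray(-1,0) blocked at (3,4)]
  BK@(5,0): attacks (5,1) (4,0) (4,1)
Union (30 distinct): (0,0) (0,2) (0,3) (0,4) (1,0) (1,1) (1,2) (1,3) (1,4) (1,5) (2,0) (2,1) (2,2) (2,3) (2,4) (3,0) (3,1) (3,2) (3,3) (3,4) (3,5) (4,0) (4,1) (4,2) (4,3) (4,4) (4,5) (5,1) (5,3) (5,4)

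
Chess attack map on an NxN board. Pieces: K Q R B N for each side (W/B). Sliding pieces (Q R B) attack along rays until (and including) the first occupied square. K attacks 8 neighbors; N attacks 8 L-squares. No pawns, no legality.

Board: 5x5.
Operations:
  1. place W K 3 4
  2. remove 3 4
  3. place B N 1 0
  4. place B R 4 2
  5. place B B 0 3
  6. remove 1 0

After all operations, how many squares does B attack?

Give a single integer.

Answer: 11

Derivation:
Op 1: place WK@(3,4)
Op 2: remove (3,4)
Op 3: place BN@(1,0)
Op 4: place BR@(4,2)
Op 5: place BB@(0,3)
Op 6: remove (1,0)
Per-piece attacks for B:
  BB@(0,3): attacks (1,4) (1,2) (2,1) (3,0)
  BR@(4,2): attacks (4,3) (4,4) (4,1) (4,0) (3,2) (2,2) (1,2) (0,2)
Union (11 distinct): (0,2) (1,2) (1,4) (2,1) (2,2) (3,0) (3,2) (4,0) (4,1) (4,3) (4,4)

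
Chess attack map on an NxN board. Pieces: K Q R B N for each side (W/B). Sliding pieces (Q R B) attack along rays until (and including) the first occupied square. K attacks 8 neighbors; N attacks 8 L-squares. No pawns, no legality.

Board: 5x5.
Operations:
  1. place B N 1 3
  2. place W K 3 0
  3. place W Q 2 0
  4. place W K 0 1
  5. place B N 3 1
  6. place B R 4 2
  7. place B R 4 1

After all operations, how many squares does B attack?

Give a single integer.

Answer: 15

Derivation:
Op 1: place BN@(1,3)
Op 2: place WK@(3,0)
Op 3: place WQ@(2,0)
Op 4: place WK@(0,1)
Op 5: place BN@(3,1)
Op 6: place BR@(4,2)
Op 7: place BR@(4,1)
Per-piece attacks for B:
  BN@(1,3): attacks (3,4) (2,1) (3,2) (0,1)
  BN@(3,1): attacks (4,3) (2,3) (1,2) (1,0)
  BR@(4,1): attacks (4,2) (4,0) (3,1) [ray(0,1) blocked at (4,2); ray(-1,0) blocked at (3,1)]
  BR@(4,2): attacks (4,3) (4,4) (4,1) (3,2) (2,2) (1,2) (0,2) [ray(0,-1) blocked at (4,1)]
Union (15 distinct): (0,1) (0,2) (1,0) (1,2) (2,1) (2,2) (2,3) (3,1) (3,2) (3,4) (4,0) (4,1) (4,2) (4,3) (4,4)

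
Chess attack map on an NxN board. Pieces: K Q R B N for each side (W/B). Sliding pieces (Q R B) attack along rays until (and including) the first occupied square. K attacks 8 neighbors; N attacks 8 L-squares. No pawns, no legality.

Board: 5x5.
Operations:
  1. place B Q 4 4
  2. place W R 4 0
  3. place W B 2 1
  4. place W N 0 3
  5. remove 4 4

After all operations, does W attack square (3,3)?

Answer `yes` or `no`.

Op 1: place BQ@(4,4)
Op 2: place WR@(4,0)
Op 3: place WB@(2,1)
Op 4: place WN@(0,3)
Op 5: remove (4,4)
Per-piece attacks for W:
  WN@(0,3): attacks (2,4) (1,1) (2,2)
  WB@(2,1): attacks (3,2) (4,3) (3,0) (1,2) (0,3) (1,0) [ray(-1,1) blocked at (0,3)]
  WR@(4,0): attacks (4,1) (4,2) (4,3) (4,4) (3,0) (2,0) (1,0) (0,0)
W attacks (3,3): no

Answer: no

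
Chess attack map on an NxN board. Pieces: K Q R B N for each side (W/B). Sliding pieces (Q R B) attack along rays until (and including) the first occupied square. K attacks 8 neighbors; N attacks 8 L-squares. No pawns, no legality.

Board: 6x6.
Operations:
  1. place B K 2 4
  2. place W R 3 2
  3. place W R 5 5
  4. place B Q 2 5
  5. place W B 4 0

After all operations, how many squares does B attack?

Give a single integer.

Op 1: place BK@(2,4)
Op 2: place WR@(3,2)
Op 3: place WR@(5,5)
Op 4: place BQ@(2,5)
Op 5: place WB@(4,0)
Per-piece attacks for B:
  BK@(2,4): attacks (2,5) (2,3) (3,4) (1,4) (3,5) (3,3) (1,5) (1,3)
  BQ@(2,5): attacks (2,4) (3,5) (4,5) (5,5) (1,5) (0,5) (3,4) (4,3) (5,2) (1,4) (0,3) [ray(0,-1) blocked at (2,4); ray(1,0) blocked at (5,5)]
Union (15 distinct): (0,3) (0,5) (1,3) (1,4) (1,5) (2,3) (2,4) (2,5) (3,3) (3,4) (3,5) (4,3) (4,5) (5,2) (5,5)

Answer: 15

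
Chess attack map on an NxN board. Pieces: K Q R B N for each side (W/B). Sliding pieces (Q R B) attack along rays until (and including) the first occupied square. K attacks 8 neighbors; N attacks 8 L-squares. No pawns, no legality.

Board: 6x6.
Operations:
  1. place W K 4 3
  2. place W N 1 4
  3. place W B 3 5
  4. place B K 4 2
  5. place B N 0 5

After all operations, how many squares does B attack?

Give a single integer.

Op 1: place WK@(4,3)
Op 2: place WN@(1,4)
Op 3: place WB@(3,5)
Op 4: place BK@(4,2)
Op 5: place BN@(0,5)
Per-piece attacks for B:
  BN@(0,5): attacks (1,3) (2,4)
  BK@(4,2): attacks (4,3) (4,1) (5,2) (3,2) (5,3) (5,1) (3,3) (3,1)
Union (10 distinct): (1,3) (2,4) (3,1) (3,2) (3,3) (4,1) (4,3) (5,1) (5,2) (5,3)

Answer: 10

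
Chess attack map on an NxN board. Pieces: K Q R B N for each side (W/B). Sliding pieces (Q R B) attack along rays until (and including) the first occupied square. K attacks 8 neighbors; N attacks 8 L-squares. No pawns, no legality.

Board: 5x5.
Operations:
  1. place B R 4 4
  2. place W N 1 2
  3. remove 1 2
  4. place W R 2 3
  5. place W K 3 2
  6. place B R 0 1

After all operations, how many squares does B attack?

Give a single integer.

Answer: 14

Derivation:
Op 1: place BR@(4,4)
Op 2: place WN@(1,2)
Op 3: remove (1,2)
Op 4: place WR@(2,3)
Op 5: place WK@(3,2)
Op 6: place BR@(0,1)
Per-piece attacks for B:
  BR@(0,1): attacks (0,2) (0,3) (0,4) (0,0) (1,1) (2,1) (3,1) (4,1)
  BR@(4,4): attacks (4,3) (4,2) (4,1) (4,0) (3,4) (2,4) (1,4) (0,4)
Union (14 distinct): (0,0) (0,2) (0,3) (0,4) (1,1) (1,4) (2,1) (2,4) (3,1) (3,4) (4,0) (4,1) (4,2) (4,3)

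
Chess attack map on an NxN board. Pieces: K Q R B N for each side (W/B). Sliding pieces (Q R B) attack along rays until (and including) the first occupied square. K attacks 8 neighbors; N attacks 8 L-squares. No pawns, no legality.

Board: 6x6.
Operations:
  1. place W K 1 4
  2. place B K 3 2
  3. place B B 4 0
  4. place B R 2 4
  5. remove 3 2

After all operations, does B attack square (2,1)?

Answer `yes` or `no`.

Answer: yes

Derivation:
Op 1: place WK@(1,4)
Op 2: place BK@(3,2)
Op 3: place BB@(4,0)
Op 4: place BR@(2,4)
Op 5: remove (3,2)
Per-piece attacks for B:
  BR@(2,4): attacks (2,5) (2,3) (2,2) (2,1) (2,0) (3,4) (4,4) (5,4) (1,4) [ray(-1,0) blocked at (1,4)]
  BB@(4,0): attacks (5,1) (3,1) (2,2) (1,3) (0,4)
B attacks (2,1): yes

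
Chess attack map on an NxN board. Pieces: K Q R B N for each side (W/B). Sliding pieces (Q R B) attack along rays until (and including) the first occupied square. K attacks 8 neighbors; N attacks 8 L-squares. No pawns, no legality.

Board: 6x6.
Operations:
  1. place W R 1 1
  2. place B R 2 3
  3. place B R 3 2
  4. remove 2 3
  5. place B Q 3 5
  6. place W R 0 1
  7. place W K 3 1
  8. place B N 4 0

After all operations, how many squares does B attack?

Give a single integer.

Op 1: place WR@(1,1)
Op 2: place BR@(2,3)
Op 3: place BR@(3,2)
Op 4: remove (2,3)
Op 5: place BQ@(3,5)
Op 6: place WR@(0,1)
Op 7: place WK@(3,1)
Op 8: place BN@(4,0)
Per-piece attacks for B:
  BR@(3,2): attacks (3,3) (3,4) (3,5) (3,1) (4,2) (5,2) (2,2) (1,2) (0,2) [ray(0,1) blocked at (3,5); ray(0,-1) blocked at (3,1)]
  BQ@(3,5): attacks (3,4) (3,3) (3,2) (4,5) (5,5) (2,5) (1,5) (0,5) (4,4) (5,3) (2,4) (1,3) (0,2) [ray(0,-1) blocked at (3,2)]
  BN@(4,0): attacks (5,2) (3,2) (2,1)
Union (20 distinct): (0,2) (0,5) (1,2) (1,3) (1,5) (2,1) (2,2) (2,4) (2,5) (3,1) (3,2) (3,3) (3,4) (3,5) (4,2) (4,4) (4,5) (5,2) (5,3) (5,5)

Answer: 20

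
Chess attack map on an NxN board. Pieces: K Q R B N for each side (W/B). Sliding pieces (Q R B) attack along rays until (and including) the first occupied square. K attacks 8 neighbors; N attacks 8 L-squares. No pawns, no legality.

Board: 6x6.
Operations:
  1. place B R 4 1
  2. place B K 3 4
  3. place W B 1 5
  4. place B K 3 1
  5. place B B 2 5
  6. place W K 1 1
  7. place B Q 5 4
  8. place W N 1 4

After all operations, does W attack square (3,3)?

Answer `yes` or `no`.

Answer: yes

Derivation:
Op 1: place BR@(4,1)
Op 2: place BK@(3,4)
Op 3: place WB@(1,5)
Op 4: place BK@(3,1)
Op 5: place BB@(2,5)
Op 6: place WK@(1,1)
Op 7: place BQ@(5,4)
Op 8: place WN@(1,4)
Per-piece attacks for W:
  WK@(1,1): attacks (1,2) (1,0) (2,1) (0,1) (2,2) (2,0) (0,2) (0,0)
  WN@(1,4): attacks (3,5) (2,2) (3,3) (0,2)
  WB@(1,5): attacks (2,4) (3,3) (4,2) (5,1) (0,4)
W attacks (3,3): yes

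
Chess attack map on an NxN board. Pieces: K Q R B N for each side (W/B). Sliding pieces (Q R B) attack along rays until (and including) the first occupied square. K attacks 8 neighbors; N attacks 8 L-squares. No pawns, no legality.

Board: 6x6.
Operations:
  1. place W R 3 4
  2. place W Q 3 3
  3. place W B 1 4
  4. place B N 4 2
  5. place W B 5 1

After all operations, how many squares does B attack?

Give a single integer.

Answer: 6

Derivation:
Op 1: place WR@(3,4)
Op 2: place WQ@(3,3)
Op 3: place WB@(1,4)
Op 4: place BN@(4,2)
Op 5: place WB@(5,1)
Per-piece attacks for B:
  BN@(4,2): attacks (5,4) (3,4) (2,3) (5,0) (3,0) (2,1)
Union (6 distinct): (2,1) (2,3) (3,0) (3,4) (5,0) (5,4)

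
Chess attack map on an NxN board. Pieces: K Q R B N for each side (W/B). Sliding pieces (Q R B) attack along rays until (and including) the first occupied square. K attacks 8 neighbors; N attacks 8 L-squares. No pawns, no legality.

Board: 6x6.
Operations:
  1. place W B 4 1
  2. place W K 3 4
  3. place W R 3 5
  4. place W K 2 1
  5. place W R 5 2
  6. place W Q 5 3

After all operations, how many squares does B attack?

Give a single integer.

Op 1: place WB@(4,1)
Op 2: place WK@(3,4)
Op 3: place WR@(3,5)
Op 4: place WK@(2,1)
Op 5: place WR@(5,2)
Op 6: place WQ@(5,3)
Per-piece attacks for B:
Union (0 distinct): (none)

Answer: 0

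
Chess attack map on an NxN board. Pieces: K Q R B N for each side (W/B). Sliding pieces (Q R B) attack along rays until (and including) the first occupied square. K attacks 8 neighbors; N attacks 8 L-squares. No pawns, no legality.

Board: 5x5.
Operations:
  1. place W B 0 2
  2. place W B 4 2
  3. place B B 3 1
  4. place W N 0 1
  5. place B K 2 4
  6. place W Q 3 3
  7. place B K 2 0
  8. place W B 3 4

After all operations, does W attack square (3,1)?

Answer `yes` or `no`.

Answer: yes

Derivation:
Op 1: place WB@(0,2)
Op 2: place WB@(4,2)
Op 3: place BB@(3,1)
Op 4: place WN@(0,1)
Op 5: place BK@(2,4)
Op 6: place WQ@(3,3)
Op 7: place BK@(2,0)
Op 8: place WB@(3,4)
Per-piece attacks for W:
  WN@(0,1): attacks (1,3) (2,2) (2,0)
  WB@(0,2): attacks (1,3) (2,4) (1,1) (2,0) [ray(1,1) blocked at (2,4); ray(1,-1) blocked at (2,0)]
  WQ@(3,3): attacks (3,4) (3,2) (3,1) (4,3) (2,3) (1,3) (0,3) (4,4) (4,2) (2,4) (2,2) (1,1) (0,0) [ray(0,1) blocked at (3,4); ray(0,-1) blocked at (3,1); ray(1,-1) blocked at (4,2); ray(-1,1) blocked at (2,4)]
  WB@(3,4): attacks (4,3) (2,3) (1,2) (0,1) [ray(-1,-1) blocked at (0,1)]
  WB@(4,2): attacks (3,3) (3,1) [ray(-1,1) blocked at (3,3); ray(-1,-1) blocked at (3,1)]
W attacks (3,1): yes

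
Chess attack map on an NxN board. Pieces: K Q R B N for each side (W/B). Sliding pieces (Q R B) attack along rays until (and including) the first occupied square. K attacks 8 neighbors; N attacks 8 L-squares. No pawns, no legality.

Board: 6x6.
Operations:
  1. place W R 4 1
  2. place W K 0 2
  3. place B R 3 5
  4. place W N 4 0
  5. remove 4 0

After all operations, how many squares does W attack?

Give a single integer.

Answer: 13

Derivation:
Op 1: place WR@(4,1)
Op 2: place WK@(0,2)
Op 3: place BR@(3,5)
Op 4: place WN@(4,0)
Op 5: remove (4,0)
Per-piece attacks for W:
  WK@(0,2): attacks (0,3) (0,1) (1,2) (1,3) (1,1)
  WR@(4,1): attacks (4,2) (4,3) (4,4) (4,5) (4,0) (5,1) (3,1) (2,1) (1,1) (0,1)
Union (13 distinct): (0,1) (0,3) (1,1) (1,2) (1,3) (2,1) (3,1) (4,0) (4,2) (4,3) (4,4) (4,5) (5,1)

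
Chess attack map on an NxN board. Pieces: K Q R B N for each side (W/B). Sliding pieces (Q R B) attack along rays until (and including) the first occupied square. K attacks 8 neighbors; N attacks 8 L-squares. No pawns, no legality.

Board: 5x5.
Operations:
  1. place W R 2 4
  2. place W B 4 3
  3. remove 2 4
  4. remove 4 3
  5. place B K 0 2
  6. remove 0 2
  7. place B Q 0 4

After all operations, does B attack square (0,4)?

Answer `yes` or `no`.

Answer: no

Derivation:
Op 1: place WR@(2,4)
Op 2: place WB@(4,3)
Op 3: remove (2,4)
Op 4: remove (4,3)
Op 5: place BK@(0,2)
Op 6: remove (0,2)
Op 7: place BQ@(0,4)
Per-piece attacks for B:
  BQ@(0,4): attacks (0,3) (0,2) (0,1) (0,0) (1,4) (2,4) (3,4) (4,4) (1,3) (2,2) (3,1) (4,0)
B attacks (0,4): no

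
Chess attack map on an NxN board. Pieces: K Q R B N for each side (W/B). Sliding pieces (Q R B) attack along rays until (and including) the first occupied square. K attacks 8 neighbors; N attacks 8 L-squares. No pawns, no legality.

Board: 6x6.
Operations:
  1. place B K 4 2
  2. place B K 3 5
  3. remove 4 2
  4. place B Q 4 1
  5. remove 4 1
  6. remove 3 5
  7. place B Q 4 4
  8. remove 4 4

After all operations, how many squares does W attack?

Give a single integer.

Op 1: place BK@(4,2)
Op 2: place BK@(3,5)
Op 3: remove (4,2)
Op 4: place BQ@(4,1)
Op 5: remove (4,1)
Op 6: remove (3,5)
Op 7: place BQ@(4,4)
Op 8: remove (4,4)
Per-piece attacks for W:
Union (0 distinct): (none)

Answer: 0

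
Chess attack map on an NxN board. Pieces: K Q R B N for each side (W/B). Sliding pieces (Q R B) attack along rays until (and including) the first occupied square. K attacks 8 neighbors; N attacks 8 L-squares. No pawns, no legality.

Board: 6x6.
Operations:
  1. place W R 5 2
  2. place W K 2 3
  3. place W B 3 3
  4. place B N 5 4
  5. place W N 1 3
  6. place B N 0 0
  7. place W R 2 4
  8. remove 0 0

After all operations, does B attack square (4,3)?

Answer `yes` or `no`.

Answer: no

Derivation:
Op 1: place WR@(5,2)
Op 2: place WK@(2,3)
Op 3: place WB@(3,3)
Op 4: place BN@(5,4)
Op 5: place WN@(1,3)
Op 6: place BN@(0,0)
Op 7: place WR@(2,4)
Op 8: remove (0,0)
Per-piece attacks for B:
  BN@(5,4): attacks (3,5) (4,2) (3,3)
B attacks (4,3): no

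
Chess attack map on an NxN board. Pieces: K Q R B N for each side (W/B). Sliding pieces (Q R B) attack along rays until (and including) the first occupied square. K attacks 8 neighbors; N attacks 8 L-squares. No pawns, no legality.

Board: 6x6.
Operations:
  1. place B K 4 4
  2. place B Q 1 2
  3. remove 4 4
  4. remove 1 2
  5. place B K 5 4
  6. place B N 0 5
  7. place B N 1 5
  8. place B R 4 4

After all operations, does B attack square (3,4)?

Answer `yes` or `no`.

Op 1: place BK@(4,4)
Op 2: place BQ@(1,2)
Op 3: remove (4,4)
Op 4: remove (1,2)
Op 5: place BK@(5,4)
Op 6: place BN@(0,5)
Op 7: place BN@(1,5)
Op 8: place BR@(4,4)
Per-piece attacks for B:
  BN@(0,5): attacks (1,3) (2,4)
  BN@(1,5): attacks (2,3) (3,4) (0,3)
  BR@(4,4): attacks (4,5) (4,3) (4,2) (4,1) (4,0) (5,4) (3,4) (2,4) (1,4) (0,4) [ray(1,0) blocked at (5,4)]
  BK@(5,4): attacks (5,5) (5,3) (4,4) (4,5) (4,3)
B attacks (3,4): yes

Answer: yes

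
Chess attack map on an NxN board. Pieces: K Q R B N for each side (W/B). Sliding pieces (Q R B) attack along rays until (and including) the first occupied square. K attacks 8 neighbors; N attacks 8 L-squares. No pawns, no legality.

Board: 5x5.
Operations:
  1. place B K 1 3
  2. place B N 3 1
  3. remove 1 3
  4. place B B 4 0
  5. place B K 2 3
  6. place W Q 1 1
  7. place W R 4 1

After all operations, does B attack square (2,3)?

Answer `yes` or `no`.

Op 1: place BK@(1,3)
Op 2: place BN@(3,1)
Op 3: remove (1,3)
Op 4: place BB@(4,0)
Op 5: place BK@(2,3)
Op 6: place WQ@(1,1)
Op 7: place WR@(4,1)
Per-piece attacks for B:
  BK@(2,3): attacks (2,4) (2,2) (3,3) (1,3) (3,4) (3,2) (1,4) (1,2)
  BN@(3,1): attacks (4,3) (2,3) (1,2) (1,0)
  BB@(4,0): attacks (3,1) [ray(-1,1) blocked at (3,1)]
B attacks (2,3): yes

Answer: yes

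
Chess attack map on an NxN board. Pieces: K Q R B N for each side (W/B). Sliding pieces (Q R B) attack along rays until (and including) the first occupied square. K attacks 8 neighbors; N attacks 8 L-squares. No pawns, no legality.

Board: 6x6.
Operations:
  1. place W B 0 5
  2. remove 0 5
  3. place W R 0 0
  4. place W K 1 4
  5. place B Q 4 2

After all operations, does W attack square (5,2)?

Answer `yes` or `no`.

Answer: no

Derivation:
Op 1: place WB@(0,5)
Op 2: remove (0,5)
Op 3: place WR@(0,0)
Op 4: place WK@(1,4)
Op 5: place BQ@(4,2)
Per-piece attacks for W:
  WR@(0,0): attacks (0,1) (0,2) (0,3) (0,4) (0,5) (1,0) (2,0) (3,0) (4,0) (5,0)
  WK@(1,4): attacks (1,5) (1,3) (2,4) (0,4) (2,5) (2,3) (0,5) (0,3)
W attacks (5,2): no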